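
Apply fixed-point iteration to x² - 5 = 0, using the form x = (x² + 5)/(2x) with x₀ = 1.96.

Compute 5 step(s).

Equation: x² - 5 = 0
Fixed-point form: x = (x² + 5)/(2x)
x₀ = 1.96

x_1 = g(1.960000) = 2.255510
x_2 = g(2.255510) = 2.236152
x_3 = g(2.236152) = 2.236068
x_4 = g(2.236068) = 2.236068
x_5 = g(2.236068) = 2.236068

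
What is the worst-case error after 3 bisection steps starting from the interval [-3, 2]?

Bisection error bound: |error| ≤ (b-a)/2^n
|error| ≤ (2 - (-3))/2^3 = 5/2^3
|error| ≤ 0.6250000000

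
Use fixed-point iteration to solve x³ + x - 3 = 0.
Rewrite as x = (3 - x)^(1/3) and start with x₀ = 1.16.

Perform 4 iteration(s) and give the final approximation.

Equation: x³ + x - 3 = 0
Fixed-point form: x = (3 - x)^(1/3)
x₀ = 1.16

x_1 = g(1.160000) = 1.225385
x_2 = g(1.225385) = 1.210695
x_3 = g(1.210695) = 1.214026
x_4 = g(1.214026) = 1.213272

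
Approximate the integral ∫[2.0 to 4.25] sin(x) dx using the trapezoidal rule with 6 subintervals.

f(x) = sin(x)
a = 2.0, b = 4.25, n = 6
h = (b - a)/n = 0.375000

Trapezoidal rule: (h/2)[f(x₀) + 2f(x₁) + 2f(x₂) + ... + f(xₙ)]

x_0 = 2.0000, f(x_0) = 0.909297, coefficient = 1
x_1 = 2.3750, f(x_1) = 0.693685, coefficient = 2
x_2 = 2.7500, f(x_2) = 0.381661, coefficient = 2
x_3 = 3.1250, f(x_3) = 0.016592, coefficient = 2
x_4 = 3.5000, f(x_4) = -0.350783, coefficient = 2
x_5 = 3.8750, f(x_5) = -0.669405, coefficient = 2
x_6 = 4.2500, f(x_6) = -0.894989, coefficient = 1

I ≈ (0.375000/2) × 0.157808 = 0.029589
Exact value: 0.029941
Error: 0.000352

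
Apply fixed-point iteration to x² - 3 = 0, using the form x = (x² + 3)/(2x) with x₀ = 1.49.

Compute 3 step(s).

Equation: x² - 3 = 0
Fixed-point form: x = (x² + 3)/(2x)
x₀ = 1.49

x_1 = g(1.490000) = 1.751711
x_2 = g(1.751711) = 1.732161
x_3 = g(1.732161) = 1.732051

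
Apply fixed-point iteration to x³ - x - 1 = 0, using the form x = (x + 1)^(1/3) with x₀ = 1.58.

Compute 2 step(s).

Equation: x³ - x - 1 = 0
Fixed-point form: x = (x + 1)^(1/3)
x₀ = 1.58

x_1 = g(1.580000) = 1.371534
x_2 = g(1.371534) = 1.333551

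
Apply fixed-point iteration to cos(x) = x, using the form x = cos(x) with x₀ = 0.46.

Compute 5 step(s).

Equation: cos(x) = x
Fixed-point form: x = cos(x)
x₀ = 0.46

x_1 = g(0.460000) = 0.896052
x_2 = g(0.896052) = 0.624697
x_3 = g(0.624697) = 0.811140
x_4 = g(0.811140) = 0.688672
x_5 = g(0.688672) = 0.772091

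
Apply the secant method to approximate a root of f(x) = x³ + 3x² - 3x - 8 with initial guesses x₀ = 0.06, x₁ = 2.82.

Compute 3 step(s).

f(x) = x³ + 3x² - 3x - 8
x₀ = 0.06, x₁ = 2.82

Secant formula: x_{n+1} = x_n - f(x_n)(x_n - x_{n-1})/(f(x_n) - f(x_{n-1}))

Iteration 1:
  f(0.060000) = -8.168984
  f(2.820000) = 29.822968
  x_2 = 2.820000 - 29.822968×(2.820000 - 0.060000)/(29.822968 - (-8.168984))
       = 0.653452
Iteration 2:
  f(2.820000) = 29.822968
  f(0.653452) = -8.400334
  x_3 = 0.653452 - (-8.400334)×(0.653452 - 2.820000)/(-8.400334 - 29.822968)
       = 1.129594
Iteration 3:
  f(0.653452) = -8.400334
  f(1.129594) = -6.119491
  x_4 = 1.129594 - (-6.119491)×(1.129594 - 0.653452)/(-6.119491 - (-8.400334))
       = 2.407081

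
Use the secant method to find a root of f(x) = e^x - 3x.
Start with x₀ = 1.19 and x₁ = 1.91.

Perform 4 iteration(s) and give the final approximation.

f(x) = e^x - 3x
x₀ = 1.19, x₁ = 1.91

Secant formula: x_{n+1} = x_n - f(x_n)(x_n - x_{n-1})/(f(x_n) - f(x_{n-1}))

Iteration 1:
  f(1.190000) = -0.282919
  f(1.910000) = 1.023089
  x_2 = 1.910000 - 1.023089×(1.910000 - 1.190000)/(1.023089 - (-0.282919))
       = 1.345973
Iteration 2:
  f(1.910000) = 1.023089
  f(1.345973) = -0.195996
  x_3 = 1.345973 - (-0.195996)×(1.345973 - 1.910000)/(-0.195996 - 1.023089)
       = 1.436653
Iteration 3:
  f(1.345973) = -0.195996
  f(1.436653) = -0.103366
  x_4 = 1.436653 - (-0.103366)×(1.436653 - 1.345973)/(-0.103366 - (-0.195996))
       = 1.537843
Iteration 4:
  f(1.436653) = -0.103366
  f(1.537843) = 0.041011
  x_5 = 1.537843 - 0.041011×(1.537843 - 1.436653)/(0.041011 - (-0.103366))
       = 1.509100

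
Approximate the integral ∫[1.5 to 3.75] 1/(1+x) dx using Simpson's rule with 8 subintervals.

f(x) = 1/(1+x)
a = 1.5, b = 3.75, n = 8
h = (b - a)/n = 0.281250

Simpson's rule: (h/3)[f(x₀) + 4f(x₁) + 2f(x₂) + ... + f(xₙ)]

x_0 = 1.5000, f(x_0) = 0.400000, coefficient = 1
x_1 = 1.7812, f(x_1) = 0.359551, coefficient = 4
x_2 = 2.0625, f(x_2) = 0.326531, coefficient = 2
x_3 = 2.3438, f(x_3) = 0.299065, coefficient = 4
x_4 = 2.6250, f(x_4) = 0.275862, coefficient = 2
x_5 = 2.9062, f(x_5) = 0.256000, coefficient = 4
x_6 = 3.1875, f(x_6) = 0.238806, coefficient = 2
x_7 = 3.4688, f(x_7) = 0.223776, coefficient = 4
x_8 = 3.7500, f(x_8) = 0.210526, coefficient = 1

I ≈ (0.281250/3) × 6.846492 = 0.641859
Exact value: 0.641854
Error: 0.000005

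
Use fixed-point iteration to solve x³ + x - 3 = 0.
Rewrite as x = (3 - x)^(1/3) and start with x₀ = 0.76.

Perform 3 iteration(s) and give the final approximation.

Equation: x³ + x - 3 = 0
Fixed-point form: x = (3 - x)^(1/3)
x₀ = 0.76

x_1 = g(0.760000) = 1.308427
x_2 = g(1.308427) = 1.191508
x_3 = g(1.191508) = 1.218350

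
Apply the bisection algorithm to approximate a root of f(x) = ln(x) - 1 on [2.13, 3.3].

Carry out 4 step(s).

f(x) = ln(x) - 1
Initial interval: [2.13, 3.3]

Iteration 1:
  c_1 = (2.130000 + 3.300000)/2 = 2.715000
  f(c_1) = f(2.715000) = -0.001208
  f(a) × f(c) ≥ 0, new interval: [2.715000, 3.300000]
Iteration 2:
  c_2 = (2.715000 + 3.300000)/2 = 3.007500
  f(c_2) = f(3.007500) = 0.101109
  f(a) × f(c) < 0, new interval: [2.715000, 3.007500]
Iteration 3:
  c_3 = (2.715000 + 3.007500)/2 = 2.861250
  f(c_3) = f(2.861250) = 0.051259
  f(a) × f(c) < 0, new interval: [2.715000, 2.861250]
Iteration 4:
  c_4 = (2.715000 + 2.861250)/2 = 2.788125
  f(c_4) = f(2.788125) = 0.025369
  f(a) × f(c) < 0, new interval: [2.715000, 2.788125]

After 4 iteration(s), the approximation is c_4 = 2.788125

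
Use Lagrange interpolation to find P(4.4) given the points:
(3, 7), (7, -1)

Lagrange interpolation formula:
P(x) = Σ yᵢ × Lᵢ(x)
where Lᵢ(x) = Π_{j≠i} (x - xⱼ)/(xᵢ - xⱼ)

L_0(4.4) = (4.4 - 7)/(3 - 7) = 0.650000
L_1(4.4) = (4.4 - 3)/(7 - 3) = 0.350000

P(4.4) = 7×L_0(4.4) + (-1)×L_1(4.4)
P(4.4) = 4.200000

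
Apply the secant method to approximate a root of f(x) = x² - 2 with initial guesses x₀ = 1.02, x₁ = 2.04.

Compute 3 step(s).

f(x) = x² - 2
x₀ = 1.02, x₁ = 2.04

Secant formula: x_{n+1} = x_n - f(x_n)(x_n - x_{n-1})/(f(x_n) - f(x_{n-1}))

Iteration 1:
  f(1.020000) = -0.959600
  f(2.040000) = 2.161600
  x_2 = 2.040000 - 2.161600×(2.040000 - 1.020000)/(2.161600 - (-0.959600))
       = 1.333595
Iteration 2:
  f(2.040000) = 2.161600
  f(1.333595) = -0.221525
  x_3 = 1.333595 - (-0.221525)×(1.333595 - 2.040000)/(-0.221525 - 2.161600)
       = 1.399259
Iteration 3:
  f(1.333595) = -0.221525
  f(1.399259) = -0.042074
  x_4 = 1.399259 - (-0.042074)×(1.399259 - 1.333595)/(-0.042074 - (-0.221525))
       = 1.414655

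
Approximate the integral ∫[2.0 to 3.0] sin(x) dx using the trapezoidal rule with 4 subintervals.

f(x) = sin(x)
a = 2.0, b = 3.0, n = 4
h = (b - a)/n = 0.250000

Trapezoidal rule: (h/2)[f(x₀) + 2f(x₁) + 2f(x₂) + ... + f(xₙ)]

x_0 = 2.0000, f(x_0) = 0.909297, coefficient = 1
x_1 = 2.2500, f(x_1) = 0.778073, coefficient = 2
x_2 = 2.5000, f(x_2) = 0.598472, coefficient = 2
x_3 = 2.7500, f(x_3) = 0.381661, coefficient = 2
x_4 = 3.0000, f(x_4) = 0.141120, coefficient = 1

I ≈ (0.250000/2) × 4.566830 = 0.570854
Exact value: 0.573846
Error: 0.002992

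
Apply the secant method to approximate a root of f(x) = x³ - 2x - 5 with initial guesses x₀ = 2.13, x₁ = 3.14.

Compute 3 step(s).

f(x) = x³ - 2x - 5
x₀ = 2.13, x₁ = 3.14

Secant formula: x_{n+1} = x_n - f(x_n)(x_n - x_{n-1})/(f(x_n) - f(x_{n-1}))

Iteration 1:
  f(2.130000) = 0.403597
  f(3.140000) = 19.679144
  x_2 = 3.140000 - 19.679144×(3.140000 - 2.130000)/(19.679144 - 0.403597)
       = 2.108852
Iteration 2:
  f(3.140000) = 19.679144
  f(2.108852) = 0.160906
  x_3 = 2.108852 - 0.160906×(2.108852 - 3.140000)/(0.160906 - 19.679144)
       = 2.100352
Iteration 3:
  f(2.108852) = 0.160906
  f(2.100352) = 0.064950
  x_4 = 2.100352 - 0.064950×(2.100352 - 2.108852)/(0.064950 - 0.160906)
       = 2.094598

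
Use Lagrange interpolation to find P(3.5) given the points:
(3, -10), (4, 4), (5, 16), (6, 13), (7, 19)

Lagrange interpolation formula:
P(x) = Σ yᵢ × Lᵢ(x)
where Lᵢ(x) = Π_{j≠i} (x - xⱼ)/(xᵢ - xⱼ)

L_0(3.5) = (3.5 - 4)/(3 - 4) × (3.5 - 5)/(3 - 5) × (3.5 - 6)/(3 - 6) × (3.5 - 7)/(3 - 7) = 0.273438
L_1(3.5) = (3.5 - 3)/(4 - 3) × (3.5 - 5)/(4 - 5) × (3.5 - 6)/(4 - 6) × (3.5 - 7)/(4 - 7) = 1.093750
L_2(3.5) = (3.5 - 3)/(5 - 3) × (3.5 - 4)/(5 - 4) × (3.5 - 6)/(5 - 6) × (3.5 - 7)/(5 - 7) = -0.546875
L_3(3.5) = (3.5 - 3)/(6 - 3) × (3.5 - 4)/(6 - 4) × (3.5 - 5)/(6 - 5) × (3.5 - 7)/(6 - 7) = 0.218750
L_4(3.5) = (3.5 - 3)/(7 - 3) × (3.5 - 4)/(7 - 4) × (3.5 - 5)/(7 - 5) × (3.5 - 6)/(7 - 6) = -0.039062

P(3.5) = (-10)×L_0(3.5) + 4×L_1(3.5) + 16×L_2(3.5) + 13×L_3(3.5) + 19×L_4(3.5)
P(3.5) = -5.007812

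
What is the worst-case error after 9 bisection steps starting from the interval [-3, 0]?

Bisection error bound: |error| ≤ (b-a)/2^n
|error| ≤ (0 - (-3))/2^9 = 3/2^9
|error| ≤ 0.0058593750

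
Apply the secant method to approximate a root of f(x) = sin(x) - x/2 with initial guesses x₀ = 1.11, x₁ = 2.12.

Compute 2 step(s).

f(x) = sin(x) - x/2
x₀ = 1.11, x₁ = 2.12

Secant formula: x_{n+1} = x_n - f(x_n)(x_n - x_{n-1})/(f(x_n) - f(x_{n-1}))

Iteration 1:
  f(1.110000) = 0.340699
  f(2.120000) = -0.207060
  x_2 = 2.120000 - (-0.207060)×(2.120000 - 1.110000)/(-0.207060 - 0.340699)
       = 1.738207
Iteration 2:
  f(2.120000) = -0.207060
  f(1.738207) = 0.116916
  x_3 = 1.738207 - 0.116916×(1.738207 - 2.120000)/(0.116916 - (-0.207060))
       = 1.875988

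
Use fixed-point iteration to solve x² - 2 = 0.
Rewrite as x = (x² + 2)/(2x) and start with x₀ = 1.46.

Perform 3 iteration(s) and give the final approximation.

Equation: x² - 2 = 0
Fixed-point form: x = (x² + 2)/(2x)
x₀ = 1.46

x_1 = g(1.460000) = 1.414932
x_2 = g(1.414932) = 1.414214
x_3 = g(1.414214) = 1.414214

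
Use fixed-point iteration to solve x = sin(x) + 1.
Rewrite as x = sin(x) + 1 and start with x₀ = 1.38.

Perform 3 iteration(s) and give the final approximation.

Equation: x = sin(x) + 1
Fixed-point form: x = sin(x) + 1
x₀ = 1.38

x_1 = g(1.380000) = 1.981854
x_2 = g(1.981854) = 1.916699
x_3 = g(1.916699) = 1.940770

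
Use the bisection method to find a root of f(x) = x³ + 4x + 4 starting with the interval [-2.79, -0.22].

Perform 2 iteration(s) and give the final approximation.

f(x) = x³ + 4x + 4
Initial interval: [-2.79, -0.22]

Iteration 1:
  c_1 = (-2.790000 + (-0.220000))/2 = -1.505000
  f(c_1) = f(-1.505000) = -5.428863
  f(a) × f(c) ≥ 0, new interval: [-1.505000, -0.220000]
Iteration 2:
  c_2 = (-1.505000 + (-0.220000))/2 = -0.862500
  f(c_2) = f(-0.862500) = -0.091619
  f(a) × f(c) ≥ 0, new interval: [-0.862500, -0.220000]

After 2 iteration(s), the approximation is c_2 = -0.862500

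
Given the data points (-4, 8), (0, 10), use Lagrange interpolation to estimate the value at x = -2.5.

Lagrange interpolation formula:
P(x) = Σ yᵢ × Lᵢ(x)
where Lᵢ(x) = Π_{j≠i} (x - xⱼ)/(xᵢ - xⱼ)

L_0(-2.5) = (-2.5 - 0)/(-4 - 0) = 0.625000
L_1(-2.5) = (-2.5 - (-4))/(0 - (-4)) = 0.375000

P(-2.5) = 8×L_0(-2.5) + 10×L_1(-2.5)
P(-2.5) = 8.750000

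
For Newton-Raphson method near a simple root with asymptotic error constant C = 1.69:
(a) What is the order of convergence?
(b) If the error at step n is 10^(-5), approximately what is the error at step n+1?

(a) Newton-Raphson has quadratic (order 2) convergence near simple roots.
    This means |e_{n+1}| ≈ C|e_n|².

(b) With |e_n| = 10^(-5) and C = 1.69:
    |e_{n+1}| ≈ 1.69 × (10^(-5))² = 1.69 × 10^(-10)

(a) 2 (quadratic); (b) |e_{n+1}| ≈ 1.690e-10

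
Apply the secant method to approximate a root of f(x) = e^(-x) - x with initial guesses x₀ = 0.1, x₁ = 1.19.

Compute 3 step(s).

f(x) = e^(-x) - x
x₀ = 0.1, x₁ = 1.19

Secant formula: x_{n+1} = x_n - f(x_n)(x_n - x_{n-1})/(f(x_n) - f(x_{n-1}))

Iteration 1:
  f(0.100000) = 0.804837
  f(1.190000) = -0.885779
  x_2 = 1.190000 - (-0.885779)×(1.190000 - 0.100000)/(-0.885779 - 0.804837)
       = 0.618907
Iteration 2:
  f(1.190000) = -0.885779
  f(0.618907) = -0.080374
  x_3 = 0.618907 - (-0.080374)×(0.618907 - 1.190000)/(-0.080374 - (-0.885779))
       = 0.561916
Iteration 3:
  f(0.618907) = -0.080374
  f(0.561916) = 0.008200
  x_4 = 0.561916 - 0.008200×(0.561916 - 0.618907)/(0.008200 - (-0.080374))
       = 0.567192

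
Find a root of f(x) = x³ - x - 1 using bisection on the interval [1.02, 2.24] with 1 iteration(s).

f(x) = x³ - x - 1
Initial interval: [1.02, 2.24]

Iteration 1:
  c_1 = (1.020000 + 2.240000)/2 = 1.630000
  f(c_1) = f(1.630000) = 1.700747
  f(a) × f(c) < 0, new interval: [1.020000, 1.630000]

After 1 iteration(s), the approximation is c_1 = 1.630000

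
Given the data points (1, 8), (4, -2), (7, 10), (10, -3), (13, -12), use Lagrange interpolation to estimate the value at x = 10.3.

Lagrange interpolation formula:
P(x) = Σ yᵢ × Lᵢ(x)
where Lᵢ(x) = Π_{j≠i} (x - xⱼ)/(xᵢ - xⱼ)

L_0(10.3) = (10.3 - 4)/(1 - 4) × (10.3 - 7)/(1 - 7) × (10.3 - 10)/(1 - 10) × (10.3 - 13)/(1 - 13) = -0.008663
L_1(10.3) = (10.3 - 1)/(4 - 1) × (10.3 - 7)/(4 - 7) × (10.3 - 10)/(4 - 10) × (10.3 - 13)/(4 - 13) = 0.051150
L_2(10.3) = (10.3 - 1)/(7 - 1) × (10.3 - 4)/(7 - 4) × (10.3 - 10)/(7 - 10) × (10.3 - 13)/(7 - 13) = -0.146475
L_3(10.3) = (10.3 - 1)/(10 - 1) × (10.3 - 4)/(10 - 4) × (10.3 - 7)/(10 - 7) × (10.3 - 13)/(10 - 13) = 1.074150
L_4(10.3) = (10.3 - 1)/(13 - 1) × (10.3 - 4)/(13 - 4) × (10.3 - 7)/(13 - 7) × (10.3 - 10)/(13 - 10) = 0.029838

P(10.3) = 8×L_0(10.3) + (-2)×L_1(10.3) + 10×L_2(10.3) + (-3)×L_3(10.3) + (-12)×L_4(10.3)
P(10.3) = -5.216850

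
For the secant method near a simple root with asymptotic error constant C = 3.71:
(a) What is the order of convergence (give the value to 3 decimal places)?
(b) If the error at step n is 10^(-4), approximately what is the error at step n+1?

(a) Secant method has superlinear convergence with order φ = (1+√5)/2 ≈ 1.618.
    This means |e_{n+1}| ≈ C|e_n|^1.618.

(b) With |e_n| = 10^(-4) and C = 3.71:
    |e_{n+1}| ≈ 3.71 × (10^(-4))^1.618 = 3.71 × 10^(-6.47)

(a) ≈ 1.618 (golden ratio); (b) |e_{n+1}| ≈ 1.251e-06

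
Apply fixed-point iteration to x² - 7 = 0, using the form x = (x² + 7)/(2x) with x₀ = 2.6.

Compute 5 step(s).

Equation: x² - 7 = 0
Fixed-point form: x = (x² + 7)/(2x)
x₀ = 2.6

x_1 = g(2.600000) = 2.646154
x_2 = g(2.646154) = 2.645751
x_3 = g(2.645751) = 2.645751
x_4 = g(2.645751) = 2.645751
x_5 = g(2.645751) = 2.645751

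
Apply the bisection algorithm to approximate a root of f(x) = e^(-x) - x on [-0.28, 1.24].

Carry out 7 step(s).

f(x) = e^(-x) - x
Initial interval: [-0.28, 1.24]

Iteration 1:
  c_1 = (-0.280000 + 1.240000)/2 = 0.480000
  f(c_1) = f(0.480000) = 0.138783
  f(a) × f(c) ≥ 0, new interval: [0.480000, 1.240000]
Iteration 2:
  c_2 = (0.480000 + 1.240000)/2 = 0.860000
  f(c_2) = f(0.860000) = -0.436838
  f(a) × f(c) < 0, new interval: [0.480000, 0.860000]
Iteration 3:
  c_3 = (0.480000 + 0.860000)/2 = 0.670000
  f(c_3) = f(0.670000) = -0.158291
  f(a) × f(c) < 0, new interval: [0.480000, 0.670000]
Iteration 4:
  c_4 = (0.480000 + 0.670000)/2 = 0.575000
  f(c_4) = f(0.575000) = -0.012295
  f(a) × f(c) < 0, new interval: [0.480000, 0.575000]
Iteration 5:
  c_5 = (0.480000 + 0.575000)/2 = 0.527500
  f(c_5) = f(0.527500) = 0.062578
  f(a) × f(c) ≥ 0, new interval: [0.527500, 0.575000]
Iteration 6:
  c_6 = (0.527500 + 0.575000)/2 = 0.551250
  f(c_6) = f(0.551250) = 0.024979
  f(a) × f(c) ≥ 0, new interval: [0.551250, 0.575000]
Iteration 7:
  c_7 = (0.551250 + 0.575000)/2 = 0.563125
  f(c_7) = f(0.563125) = 0.006302
  f(a) × f(c) ≥ 0, new interval: [0.563125, 0.575000]

After 7 iteration(s), the approximation is c_7 = 0.563125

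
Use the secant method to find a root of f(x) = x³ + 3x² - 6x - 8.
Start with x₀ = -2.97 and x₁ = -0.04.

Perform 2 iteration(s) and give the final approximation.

f(x) = x³ + 3x² - 6x - 8
x₀ = -2.97, x₁ = -0.04

Secant formula: x_{n+1} = x_n - f(x_n)(x_n - x_{n-1})/(f(x_n) - f(x_{n-1}))

Iteration 1:
  f(-2.970000) = 10.084627
  f(-0.040000) = -7.755264
  x_2 = -0.040000 - (-7.755264)×(-0.040000 - (-2.970000))/(-7.755264 - 10.084627)
       = -1.313714
Iteration 2:
  f(-0.040000) = -7.755264
  f(-1.313714) = 2.792554
  x_3 = -1.313714 - 2.792554×(-1.313714 - (-0.040000))/(2.792554 - (-7.755264))
       = -0.976496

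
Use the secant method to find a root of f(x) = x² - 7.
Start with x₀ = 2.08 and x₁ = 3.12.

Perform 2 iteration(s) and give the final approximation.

f(x) = x² - 7
x₀ = 2.08, x₁ = 3.12

Secant formula: x_{n+1} = x_n - f(x_n)(x_n - x_{n-1})/(f(x_n) - f(x_{n-1}))

Iteration 1:
  f(2.080000) = -2.673600
  f(3.120000) = 2.734400
  x_2 = 3.120000 - 2.734400×(3.120000 - 2.080000)/(2.734400 - (-2.673600))
       = 2.594154
Iteration 2:
  f(3.120000) = 2.734400
  f(2.594154) = -0.270366
  x_3 = 2.594154 - (-0.270366)×(2.594154 - 3.120000)/(-0.270366 - 2.734400)
       = 2.641469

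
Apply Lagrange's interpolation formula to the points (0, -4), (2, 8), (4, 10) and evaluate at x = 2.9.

Lagrange interpolation formula:
P(x) = Σ yᵢ × Lᵢ(x)
where Lᵢ(x) = Π_{j≠i} (x - xⱼ)/(xᵢ - xⱼ)

L_0(2.9) = (2.9 - 2)/(0 - 2) × (2.9 - 4)/(0 - 4) = -0.123750
L_1(2.9) = (2.9 - 0)/(2 - 0) × (2.9 - 4)/(2 - 4) = 0.797500
L_2(2.9) = (2.9 - 0)/(4 - 0) × (2.9 - 2)/(4 - 2) = 0.326250

P(2.9) = (-4)×L_0(2.9) + 8×L_1(2.9) + 10×L_2(2.9)
P(2.9) = 10.137500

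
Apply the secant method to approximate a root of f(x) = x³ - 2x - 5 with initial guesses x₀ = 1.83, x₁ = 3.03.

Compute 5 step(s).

f(x) = x³ - 2x - 5
x₀ = 1.83, x₁ = 3.03

Secant formula: x_{n+1} = x_n - f(x_n)(x_n - x_{n-1})/(f(x_n) - f(x_{n-1}))

Iteration 1:
  f(1.830000) = -2.531513
  f(3.030000) = 16.758127
  x_2 = 3.030000 - 16.758127×(3.030000 - 1.830000)/(16.758127 - (-2.531513))
       = 1.987484
Iteration 2:
  f(3.030000) = 16.758127
  f(1.987484) = -1.124219
  x_3 = 1.987484 - (-1.124219)×(1.987484 - 3.030000)/(-1.124219 - 16.758127)
       = 2.053025
Iteration 3:
  f(1.987484) = -1.124219
  f(2.053025) = -0.452734
  x_4 = 2.053025 - (-0.452734)×(2.053025 - 1.987484)/(-0.452734 - (-1.124219))
       = 2.097214
Iteration 4:
  f(2.053025) = -0.452734
  f(2.097214) = 0.029761
  x_5 = 2.097214 - 0.029761×(2.097214 - 2.053025)/(0.029761 - (-0.452734))
       = 2.094488
Iteration 5:
  f(2.097214) = 0.029761
  f(2.094488) = -0.000706
  x_6 = 2.094488 - (-0.000706)×(2.094488 - 2.097214)/(-0.000706 - 0.029761)
       = 2.094551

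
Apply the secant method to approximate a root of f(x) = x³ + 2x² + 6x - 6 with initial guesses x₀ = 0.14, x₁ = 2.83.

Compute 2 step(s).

f(x) = x³ + 2x² + 6x - 6
x₀ = 0.14, x₁ = 2.83

Secant formula: x_{n+1} = x_n - f(x_n)(x_n - x_{n-1})/(f(x_n) - f(x_{n-1}))

Iteration 1:
  f(0.140000) = -5.118056
  f(2.830000) = 49.662987
  x_2 = 2.830000 - 49.662987×(2.830000 - 0.140000)/(49.662987 - (-5.118056))
       = 0.391320
Iteration 2:
  f(2.830000) = 49.662987
  f(0.391320) = -3.285894
  x_3 = 0.391320 - (-3.285894)×(0.391320 - 2.830000)/(-3.285894 - 49.662987)
       = 0.542659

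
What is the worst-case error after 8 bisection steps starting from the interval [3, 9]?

Bisection error bound: |error| ≤ (b-a)/2^n
|error| ≤ (9 - 3)/2^8 = 6/2^8
|error| ≤ 0.0234375000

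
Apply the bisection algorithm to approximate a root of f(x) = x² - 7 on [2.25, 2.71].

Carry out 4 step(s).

f(x) = x² - 7
Initial interval: [2.25, 2.71]

Iteration 1:
  c_1 = (2.250000 + 2.710000)/2 = 2.480000
  f(c_1) = f(2.480000) = -0.849600
  f(a) × f(c) ≥ 0, new interval: [2.480000, 2.710000]
Iteration 2:
  c_2 = (2.480000 + 2.710000)/2 = 2.595000
  f(c_2) = f(2.595000) = -0.265975
  f(a) × f(c) ≥ 0, new interval: [2.595000, 2.710000]
Iteration 3:
  c_3 = (2.595000 + 2.710000)/2 = 2.652500
  f(c_3) = f(2.652500) = 0.035756
  f(a) × f(c) < 0, new interval: [2.595000, 2.652500]
Iteration 4:
  c_4 = (2.595000 + 2.652500)/2 = 2.623750
  f(c_4) = f(2.623750) = -0.115936
  f(a) × f(c) ≥ 0, new interval: [2.623750, 2.652500]

After 4 iteration(s), the approximation is c_4 = 2.623750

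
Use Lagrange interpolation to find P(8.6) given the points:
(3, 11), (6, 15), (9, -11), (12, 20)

Lagrange interpolation formula:
P(x) = Σ yᵢ × Lᵢ(x)
where Lᵢ(x) = Π_{j≠i} (x - xⱼ)/(xᵢ - xⱼ)

L_0(8.6) = (8.6 - 6)/(3 - 6) × (8.6 - 9)/(3 - 9) × (8.6 - 12)/(3 - 12) = -0.021827
L_1(8.6) = (8.6 - 3)/(6 - 3) × (8.6 - 9)/(6 - 9) × (8.6 - 12)/(6 - 12) = 0.141037
L_2(8.6) = (8.6 - 3)/(9 - 3) × (8.6 - 6)/(9 - 6) × (8.6 - 12)/(9 - 12) = 0.916741
L_3(8.6) = (8.6 - 3)/(12 - 3) × (8.6 - 6)/(12 - 6) × (8.6 - 9)/(12 - 9) = -0.035951

P(8.6) = 11×L_0(8.6) + 15×L_1(8.6) + (-11)×L_2(8.6) + 20×L_3(8.6)
P(8.6) = -8.927704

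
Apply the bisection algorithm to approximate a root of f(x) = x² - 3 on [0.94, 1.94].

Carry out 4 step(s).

f(x) = x² - 3
Initial interval: [0.94, 1.94]

Iteration 1:
  c_1 = (0.940000 + 1.940000)/2 = 1.440000
  f(c_1) = f(1.440000) = -0.926400
  f(a) × f(c) ≥ 0, new interval: [1.440000, 1.940000]
Iteration 2:
  c_2 = (1.440000 + 1.940000)/2 = 1.690000
  f(c_2) = f(1.690000) = -0.143900
  f(a) × f(c) ≥ 0, new interval: [1.690000, 1.940000]
Iteration 3:
  c_3 = (1.690000 + 1.940000)/2 = 1.815000
  f(c_3) = f(1.815000) = 0.294225
  f(a) × f(c) < 0, new interval: [1.690000, 1.815000]
Iteration 4:
  c_4 = (1.690000 + 1.815000)/2 = 1.752500
  f(c_4) = f(1.752500) = 0.071256
  f(a) × f(c) < 0, new interval: [1.690000, 1.752500]

After 4 iteration(s), the approximation is c_4 = 1.752500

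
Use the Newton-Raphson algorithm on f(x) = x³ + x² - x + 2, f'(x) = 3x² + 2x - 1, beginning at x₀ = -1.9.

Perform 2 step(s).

f(x) = x³ + x² - x + 2
f'(x) = 3x² + 2x - 1
x₀ = -1.9

Newton-Raphson formula: x_{n+1} = x_n - f(x_n)/f'(x_n)

Iteration 1:
  f(-1.900000) = 0.651000
  f'(-1.900000) = 6.030000
  x_1 = -1.900000 - 0.651000/6.030000 = -2.007960
Iteration 2:
  f(-2.007960) = -0.056039
  f'(-2.007960) = 7.079792
  x_2 = -2.007960 - (-0.056039)/7.079792 = -2.000045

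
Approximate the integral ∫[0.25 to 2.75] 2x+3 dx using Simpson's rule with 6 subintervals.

f(x) = 2x+3
a = 0.25, b = 2.75, n = 6
h = (b - a)/n = 0.416667

Simpson's rule: (h/3)[f(x₀) + 4f(x₁) + 2f(x₂) + ... + f(xₙ)]

x_0 = 0.2500, f(x_0) = 3.500000, coefficient = 1
x_1 = 0.6667, f(x_1) = 4.333333, coefficient = 4
x_2 = 1.0833, f(x_2) = 5.166667, coefficient = 2
x_3 = 1.5000, f(x_3) = 6.000000, coefficient = 4
x_4 = 1.9167, f(x_4) = 6.833333, coefficient = 2
x_5 = 2.3333, f(x_5) = 7.666667, coefficient = 4
x_6 = 2.7500, f(x_6) = 8.500000, coefficient = 1

I ≈ (0.416667/3) × 108.000000 = 15.000000
Exact value: 15.000000
Error: 0.000000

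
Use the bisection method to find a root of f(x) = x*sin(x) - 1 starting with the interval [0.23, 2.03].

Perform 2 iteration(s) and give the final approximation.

f(x) = x*sin(x) - 1
Initial interval: [0.23, 2.03]

Iteration 1:
  c_1 = (0.230000 + 2.030000)/2 = 1.130000
  f(c_1) = f(1.130000) = 0.021986
  f(a) × f(c) < 0, new interval: [0.230000, 1.130000]
Iteration 2:
  c_2 = (0.230000 + 1.130000)/2 = 0.680000
  f(c_2) = f(0.680000) = -0.572421
  f(a) × f(c) ≥ 0, new interval: [0.680000, 1.130000]

After 2 iteration(s), the approximation is c_2 = 0.680000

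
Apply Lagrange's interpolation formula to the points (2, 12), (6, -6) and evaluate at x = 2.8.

Lagrange interpolation formula:
P(x) = Σ yᵢ × Lᵢ(x)
where Lᵢ(x) = Π_{j≠i} (x - xⱼ)/(xᵢ - xⱼ)

L_0(2.8) = (2.8 - 6)/(2 - 6) = 0.800000
L_1(2.8) = (2.8 - 2)/(6 - 2) = 0.200000

P(2.8) = 12×L_0(2.8) + (-6)×L_1(2.8)
P(2.8) = 8.400000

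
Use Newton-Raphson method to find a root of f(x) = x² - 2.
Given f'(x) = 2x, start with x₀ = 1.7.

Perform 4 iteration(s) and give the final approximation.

f(x) = x² - 2
f'(x) = 2x
x₀ = 1.7

Newton-Raphson formula: x_{n+1} = x_n - f(x_n)/f'(x_n)

Iteration 1:
  f(1.700000) = 0.890000
  f'(1.700000) = 3.400000
  x_1 = 1.700000 - 0.890000/3.400000 = 1.438235
Iteration 2:
  f(1.438235) = 0.068521
  f'(1.438235) = 2.876471
  x_2 = 1.438235 - 0.068521/2.876471 = 1.414414
Iteration 3:
  f(1.414414) = 0.000567
  f'(1.414414) = 2.828828
  x_3 = 1.414414 - 0.000567/2.828828 = 1.414214
Iteration 4:
  f(1.414214) = 0.000000
  f'(1.414214) = 2.828427
  x_4 = 1.414214 - 0.000000/2.828427 = 1.414214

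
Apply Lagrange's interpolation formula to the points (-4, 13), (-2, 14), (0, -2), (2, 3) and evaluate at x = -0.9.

Lagrange interpolation formula:
P(x) = Σ yᵢ × Lᵢ(x)
where Lᵢ(x) = Π_{j≠i} (x - xⱼ)/(xᵢ - xⱼ)

L_0(-0.9) = (-0.9 - (-2))/(-4 - (-2)) × (-0.9 - 0)/(-4 - 0) × (-0.9 - 2)/(-4 - 2) = -0.059813
L_1(-0.9) = (-0.9 - (-4))/(-2 - (-4)) × (-0.9 - 0)/(-2 - 0) × (-0.9 - 2)/(-2 - 2) = 0.505687
L_2(-0.9) = (-0.9 - (-4))/(0 - (-4)) × (-0.9 - (-2))/(0 - (-2)) × (-0.9 - 2)/(0 - 2) = 0.618063
L_3(-0.9) = (-0.9 - (-4))/(2 - (-4)) × (-0.9 - (-2))/(2 - (-2)) × (-0.9 - 0)/(2 - 0) = -0.063938

P(-0.9) = 13×L_0(-0.9) + 14×L_1(-0.9) + (-2)×L_2(-0.9) + 3×L_3(-0.9)
P(-0.9) = 4.874125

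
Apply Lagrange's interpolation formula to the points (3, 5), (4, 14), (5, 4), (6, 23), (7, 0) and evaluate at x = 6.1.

Lagrange interpolation formula:
P(x) = Σ yᵢ × Lᵢ(x)
where Lᵢ(x) = Π_{j≠i} (x - xⱼ)/(xᵢ - xⱼ)

L_0(6.1) = (6.1 - 4)/(3 - 4) × (6.1 - 5)/(3 - 5) × (6.1 - 6)/(3 - 6) × (6.1 - 7)/(3 - 7) = -0.008662
L_1(6.1) = (6.1 - 3)/(4 - 3) × (6.1 - 5)/(4 - 5) × (6.1 - 6)/(4 - 6) × (6.1 - 7)/(4 - 7) = 0.051150
L_2(6.1) = (6.1 - 3)/(5 - 3) × (6.1 - 4)/(5 - 4) × (6.1 - 6)/(5 - 6) × (6.1 - 7)/(5 - 7) = -0.146475
L_3(6.1) = (6.1 - 3)/(6 - 3) × (6.1 - 4)/(6 - 4) × (6.1 - 5)/(6 - 5) × (6.1 - 7)/(6 - 7) = 1.074150
L_4(6.1) = (6.1 - 3)/(7 - 3) × (6.1 - 4)/(7 - 4) × (6.1 - 5)/(7 - 5) × (6.1 - 6)/(7 - 6) = 0.029837

P(6.1) = 5×L_0(6.1) + 14×L_1(6.1) + 4×L_2(6.1) + 23×L_3(6.1) + 0×L_4(6.1)
P(6.1) = 24.792337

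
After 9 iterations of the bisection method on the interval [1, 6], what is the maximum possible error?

Bisection error bound: |error| ≤ (b-a)/2^n
|error| ≤ (6 - 1)/2^9 = 5/2^9
|error| ≤ 0.0097656250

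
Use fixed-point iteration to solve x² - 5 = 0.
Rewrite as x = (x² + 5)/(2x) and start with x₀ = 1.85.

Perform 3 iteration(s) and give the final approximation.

Equation: x² - 5 = 0
Fixed-point form: x = (x² + 5)/(2x)
x₀ = 1.85

x_1 = g(1.850000) = 2.276351
x_2 = g(2.276351) = 2.236424
x_3 = g(2.236424) = 2.236068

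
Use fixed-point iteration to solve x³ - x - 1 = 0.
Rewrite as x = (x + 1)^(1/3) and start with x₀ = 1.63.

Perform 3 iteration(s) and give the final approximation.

Equation: x³ - x - 1 = 0
Fixed-point form: x = (x + 1)^(1/3)
x₀ = 1.63

x_1 = g(1.630000) = 1.380337
x_2 = g(1.380337) = 1.335200
x_3 = g(1.335200) = 1.326706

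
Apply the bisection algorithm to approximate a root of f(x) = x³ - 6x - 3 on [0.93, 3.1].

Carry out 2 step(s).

f(x) = x³ - 6x - 3
Initial interval: [0.93, 3.1]

Iteration 1:
  c_1 = (0.930000 + 3.100000)/2 = 2.015000
  f(c_1) = f(2.015000) = -6.908647
  f(a) × f(c) ≥ 0, new interval: [2.015000, 3.100000]
Iteration 2:
  c_2 = (2.015000 + 3.100000)/2 = 2.557500
  f(c_2) = f(2.557500) = -1.616888
  f(a) × f(c) ≥ 0, new interval: [2.557500, 3.100000]

After 2 iteration(s), the approximation is c_2 = 2.557500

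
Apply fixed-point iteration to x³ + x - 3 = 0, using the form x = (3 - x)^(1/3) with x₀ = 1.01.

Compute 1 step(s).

Equation: x³ + x - 3 = 0
Fixed-point form: x = (3 - x)^(1/3)
x₀ = 1.01

x_1 = g(1.010000) = 1.257818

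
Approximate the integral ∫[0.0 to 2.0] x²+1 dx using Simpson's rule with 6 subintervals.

f(x) = x²+1
a = 0.0, b = 2.0, n = 6
h = (b - a)/n = 0.333333

Simpson's rule: (h/3)[f(x₀) + 4f(x₁) + 2f(x₂) + ... + f(xₙ)]

x_0 = 0.0000, f(x_0) = 1.000000, coefficient = 1
x_1 = 0.3333, f(x_1) = 1.111111, coefficient = 4
x_2 = 0.6667, f(x_2) = 1.444444, coefficient = 2
x_3 = 1.0000, f(x_3) = 2.000000, coefficient = 4
x_4 = 1.3333, f(x_4) = 2.777778, coefficient = 2
x_5 = 1.6667, f(x_5) = 3.777778, coefficient = 4
x_6 = 2.0000, f(x_6) = 5.000000, coefficient = 1

I ≈ (0.333333/3) × 42.000000 = 4.666667
Exact value: 4.666667
Error: 0.000000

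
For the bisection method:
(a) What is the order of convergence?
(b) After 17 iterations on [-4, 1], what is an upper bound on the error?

(a) Bisection has linear (order 1) convergence; the error is halved each step.

(b) Error bound = (b-a)/2^n = (1 - (-4))/2^{17}
    = 5/2^{17}

(a) 1 (linear); (b) error ≤ 3.81e-05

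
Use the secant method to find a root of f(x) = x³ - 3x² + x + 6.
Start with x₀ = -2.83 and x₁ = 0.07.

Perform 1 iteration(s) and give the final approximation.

f(x) = x³ - 3x² + x + 6
x₀ = -2.83, x₁ = 0.07

Secant formula: x_{n+1} = x_n - f(x_n)(x_n - x_{n-1})/(f(x_n) - f(x_{n-1}))

Iteration 1:
  f(-2.830000) = -43.521887
  f(0.070000) = 6.055643
  x_2 = 0.070000 - 6.055643×(0.070000 - (-2.830000))/(6.055643 - (-43.521887))
       = -0.284220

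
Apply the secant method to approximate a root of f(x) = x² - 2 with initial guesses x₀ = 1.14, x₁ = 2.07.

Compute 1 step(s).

f(x) = x² - 2
x₀ = 1.14, x₁ = 2.07

Secant formula: x_{n+1} = x_n - f(x_n)(x_n - x_{n-1})/(f(x_n) - f(x_{n-1}))

Iteration 1:
  f(1.140000) = -0.700400
  f(2.070000) = 2.284900
  x_2 = 2.070000 - 2.284900×(2.070000 - 1.140000)/(2.284900 - (-0.700400))
       = 1.358193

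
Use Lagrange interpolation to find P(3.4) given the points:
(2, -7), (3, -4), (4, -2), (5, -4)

Lagrange interpolation formula:
P(x) = Σ yᵢ × Lᵢ(x)
where Lᵢ(x) = Π_{j≠i} (x - xⱼ)/(xᵢ - xⱼ)

L_0(3.4) = (3.4 - 3)/(2 - 3) × (3.4 - 4)/(2 - 4) × (3.4 - 5)/(2 - 5) = -0.064000
L_1(3.4) = (3.4 - 2)/(3 - 2) × (3.4 - 4)/(3 - 4) × (3.4 - 5)/(3 - 5) = 0.672000
L_2(3.4) = (3.4 - 2)/(4 - 2) × (3.4 - 3)/(4 - 3) × (3.4 - 5)/(4 - 5) = 0.448000
L_3(3.4) = (3.4 - 2)/(5 - 2) × (3.4 - 3)/(5 - 3) × (3.4 - 4)/(5 - 4) = -0.056000

P(3.4) = (-7)×L_0(3.4) + (-4)×L_1(3.4) + (-2)×L_2(3.4) + (-4)×L_3(3.4)
P(3.4) = -2.912000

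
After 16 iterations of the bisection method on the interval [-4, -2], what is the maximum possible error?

Bisection error bound: |error| ≤ (b-a)/2^n
|error| ≤ (-2 - (-4))/2^16 = 2/2^16
|error| ≤ 0.0000305176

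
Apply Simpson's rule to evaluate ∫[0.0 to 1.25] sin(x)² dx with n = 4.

f(x) = sin(x)²
a = 0.0, b = 1.25, n = 4
h = (b - a)/n = 0.312500

Simpson's rule: (h/3)[f(x₀) + 4f(x₁) + 2f(x₂) + ... + f(xₙ)]

x_0 = 0.0000, f(x_0) = 0.000000, coefficient = 1
x_1 = 0.3125, f(x_1) = 0.094518, coefficient = 4
x_2 = 0.6250, f(x_2) = 0.342339, coefficient = 2
x_3 = 0.9375, f(x_3) = 0.649767, coefficient = 4
x_4 = 1.2500, f(x_4) = 0.900572, coefficient = 1

I ≈ (0.312500/3) × 4.562390 = 0.475249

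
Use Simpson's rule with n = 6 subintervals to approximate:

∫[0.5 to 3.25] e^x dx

f(x) = e^x
a = 0.5, b = 3.25, n = 6
h = (b - a)/n = 0.458333

Simpson's rule: (h/3)[f(x₀) + 4f(x₁) + 2f(x₂) + ... + f(xₙ)]

x_0 = 0.5000, f(x_0) = 1.648721, coefficient = 1
x_1 = 0.9583, f(x_1) = 2.607347, coefficient = 4
x_2 = 1.4167, f(x_2) = 4.123353, coefficient = 2
x_3 = 1.8750, f(x_3) = 6.520819, coefficient = 4
x_4 = 2.3333, f(x_4) = 10.312259, coefficient = 2
x_5 = 2.7917, f(x_5) = 16.308177, coefficient = 4
x_6 = 3.2500, f(x_6) = 25.790340, coefficient = 1

I ≈ (0.458333/3) × 158.055660 = 24.147392
Exact value: 24.141619
Error: 0.005774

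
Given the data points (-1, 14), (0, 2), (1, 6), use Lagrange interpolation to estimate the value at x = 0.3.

Lagrange interpolation formula:
P(x) = Σ yᵢ × Lᵢ(x)
where Lᵢ(x) = Π_{j≠i} (x - xⱼ)/(xᵢ - xⱼ)

L_0(0.3) = (0.3 - 0)/(-1 - 0) × (0.3 - 1)/(-1 - 1) = -0.105000
L_1(0.3) = (0.3 - (-1))/(0 - (-1)) × (0.3 - 1)/(0 - 1) = 0.910000
L_2(0.3) = (0.3 - (-1))/(1 - (-1)) × (0.3 - 0)/(1 - 0) = 0.195000

P(0.3) = 14×L_0(0.3) + 2×L_1(0.3) + 6×L_2(0.3)
P(0.3) = 1.520000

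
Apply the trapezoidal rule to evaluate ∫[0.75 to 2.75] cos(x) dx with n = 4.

f(x) = cos(x)
a = 0.75, b = 2.75, n = 4
h = (b - a)/n = 0.500000

Trapezoidal rule: (h/2)[f(x₀) + 2f(x₁) + 2f(x₂) + ... + f(xₙ)]

x_0 = 0.7500, f(x_0) = 0.731689, coefficient = 1
x_1 = 1.2500, f(x_1) = 0.315322, coefficient = 2
x_2 = 1.7500, f(x_2) = -0.178246, coefficient = 2
x_3 = 2.2500, f(x_3) = -0.628174, coefficient = 2
x_4 = 2.7500, f(x_4) = -0.924302, coefficient = 1

I ≈ (0.500000/2) × -1.174808 = -0.293702
Exact value: -0.299978
Error: 0.006276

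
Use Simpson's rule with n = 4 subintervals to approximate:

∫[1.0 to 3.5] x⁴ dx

f(x) = x⁴
a = 1.0, b = 3.5, n = 4
h = (b - a)/n = 0.625000

Simpson's rule: (h/3)[f(x₀) + 4f(x₁) + 2f(x₂) + ... + f(xₙ)]

x_0 = 1.0000, f(x_0) = 1.000000, coefficient = 1
x_1 = 1.6250, f(x_1) = 6.972900, coefficient = 4
x_2 = 2.2500, f(x_2) = 25.628906, coefficient = 2
x_3 = 2.8750, f(x_3) = 68.320557, coefficient = 4
x_4 = 3.5000, f(x_4) = 150.062500, coefficient = 1

I ≈ (0.625000/3) × 503.494141 = 104.894613
Exact value: 104.843750
Error: 0.050863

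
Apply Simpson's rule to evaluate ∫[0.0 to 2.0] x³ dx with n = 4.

f(x) = x³
a = 0.0, b = 2.0, n = 4
h = (b - a)/n = 0.500000

Simpson's rule: (h/3)[f(x₀) + 4f(x₁) + 2f(x₂) + ... + f(xₙ)]

x_0 = 0.0000, f(x_0) = 0.000000, coefficient = 1
x_1 = 0.5000, f(x_1) = 0.125000, coefficient = 4
x_2 = 1.0000, f(x_2) = 1.000000, coefficient = 2
x_3 = 1.5000, f(x_3) = 3.375000, coefficient = 4
x_4 = 2.0000, f(x_4) = 8.000000, coefficient = 1

I ≈ (0.500000/3) × 24.000000 = 4.000000
Exact value: 4.000000
Error: 0.000000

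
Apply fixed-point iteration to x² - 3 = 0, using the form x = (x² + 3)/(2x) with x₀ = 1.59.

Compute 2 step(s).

Equation: x² - 3 = 0
Fixed-point form: x = (x² + 3)/(2x)
x₀ = 1.59

x_1 = g(1.590000) = 1.738396
x_2 = g(1.738396) = 1.732062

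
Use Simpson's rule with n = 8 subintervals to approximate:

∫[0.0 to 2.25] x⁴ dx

f(x) = x⁴
a = 0.0, b = 2.25, n = 8
h = (b - a)/n = 0.281250

Simpson's rule: (h/3)[f(x₀) + 4f(x₁) + 2f(x₂) + ... + f(xₙ)]

x_0 = 0.0000, f(x_0) = 0.000000, coefficient = 1
x_1 = 0.2812, f(x_1) = 0.006257, coefficient = 4
x_2 = 0.5625, f(x_2) = 0.100113, coefficient = 2
x_3 = 0.8438, f(x_3) = 0.506822, coefficient = 4
x_4 = 1.1250, f(x_4) = 1.601807, coefficient = 2
x_5 = 1.4062, f(x_5) = 3.910661, coefficient = 4
x_6 = 1.6875, f(x_6) = 8.109146, coefficient = 2
x_7 = 1.9688, f(x_7) = 15.023194, coefficient = 4
x_8 = 2.2500, f(x_8) = 25.628906, coefficient = 1

I ≈ (0.281250/3) × 123.038773 = 11.534885
Exact value: 11.533008
Error: 0.001877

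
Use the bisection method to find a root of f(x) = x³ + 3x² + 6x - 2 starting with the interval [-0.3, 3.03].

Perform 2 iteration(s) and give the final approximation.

f(x) = x³ + 3x² + 6x - 2
Initial interval: [-0.3, 3.03]

Iteration 1:
  c_1 = (-0.300000 + 3.030000)/2 = 1.365000
  f(c_1) = f(1.365000) = 14.322977
  f(a) × f(c) < 0, new interval: [-0.300000, 1.365000]
Iteration 2:
  c_2 = (-0.300000 + 1.365000)/2 = 0.532500
  f(c_2) = f(0.532500) = 2.196662
  f(a) × f(c) < 0, new interval: [-0.300000, 0.532500]

After 2 iteration(s), the approximation is c_2 = 0.532500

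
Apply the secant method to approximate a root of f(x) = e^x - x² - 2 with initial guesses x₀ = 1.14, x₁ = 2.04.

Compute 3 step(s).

f(x) = e^x - x² - 2
x₀ = 1.14, x₁ = 2.04

Secant formula: x_{n+1} = x_n - f(x_n)(x_n - x_{n-1})/(f(x_n) - f(x_{n-1}))

Iteration 1:
  f(1.140000) = -0.172832
  f(2.040000) = 1.529009
  x_2 = 2.040000 - 1.529009×(2.040000 - 1.140000)/(1.529009 - (-0.172832))
       = 1.231400
Iteration 2:
  f(2.040000) = 1.529009
  f(1.231400) = -0.090323
  x_3 = 1.231400 - (-0.090323)×(1.231400 - 2.040000)/(-0.090323 - 1.529009)
       = 1.276502
Iteration 3:
  f(1.231400) = -0.090323
  f(1.276502) = -0.045376
  x_4 = 1.276502 - (-0.045376)×(1.276502 - 1.231400)/(-0.045376 - (-0.090323))
       = 1.322036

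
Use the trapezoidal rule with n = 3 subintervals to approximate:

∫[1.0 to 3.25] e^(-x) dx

f(x) = e^(-x)
a = 1.0, b = 3.25, n = 3
h = (b - a)/n = 0.750000

Trapezoidal rule: (h/2)[f(x₀) + 2f(x₁) + 2f(x₂) + ... + f(xₙ)]

x_0 = 1.0000, f(x_0) = 0.367879, coefficient = 1
x_1 = 1.7500, f(x_1) = 0.173774, coefficient = 2
x_2 = 2.5000, f(x_2) = 0.082085, coefficient = 2
x_3 = 3.2500, f(x_3) = 0.038774, coefficient = 1

I ≈ (0.750000/2) × 0.918372 = 0.344389
Exact value: 0.329105
Error: 0.015284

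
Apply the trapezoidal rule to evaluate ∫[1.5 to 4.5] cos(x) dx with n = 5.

f(x) = cos(x)
a = 1.5, b = 4.5, n = 5
h = (b - a)/n = 0.600000

Trapezoidal rule: (h/2)[f(x₀) + 2f(x₁) + 2f(x₂) + ... + f(xₙ)]

x_0 = 1.5000, f(x_0) = 0.070737, coefficient = 1
x_1 = 2.1000, f(x_1) = -0.504846, coefficient = 2
x_2 = 2.7000, f(x_2) = -0.904072, coefficient = 2
x_3 = 3.3000, f(x_3) = -0.987480, coefficient = 2
x_4 = 3.9000, f(x_4) = -0.725932, coefficient = 2
x_5 = 4.5000, f(x_5) = -0.210796, coefficient = 1

I ≈ (0.600000/2) × -6.384719 = -1.915416
Exact value: -1.975025
Error: 0.059609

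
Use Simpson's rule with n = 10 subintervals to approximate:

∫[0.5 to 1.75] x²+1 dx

f(x) = x²+1
a = 0.5, b = 1.75, n = 10
h = (b - a)/n = 0.125000

Simpson's rule: (h/3)[f(x₀) + 4f(x₁) + 2f(x₂) + ... + f(xₙ)]

x_0 = 0.5000, f(x_0) = 1.250000, coefficient = 1
x_1 = 0.6250, f(x_1) = 1.390625, coefficient = 4
x_2 = 0.7500, f(x_2) = 1.562500, coefficient = 2
x_3 = 0.8750, f(x_3) = 1.765625, coefficient = 4
x_4 = 1.0000, f(x_4) = 2.000000, coefficient = 2
x_5 = 1.1250, f(x_5) = 2.265625, coefficient = 4
x_6 = 1.2500, f(x_6) = 2.562500, coefficient = 2
x_7 = 1.3750, f(x_7) = 2.890625, coefficient = 4
x_8 = 1.5000, f(x_8) = 3.250000, coefficient = 2
x_9 = 1.6250, f(x_9) = 3.640625, coefficient = 4
x_10 = 1.7500, f(x_10) = 4.062500, coefficient = 1

I ≈ (0.125000/3) × 71.875000 = 2.994792
Exact value: 2.994792
Error: 0.000000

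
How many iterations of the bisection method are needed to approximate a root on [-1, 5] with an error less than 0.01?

We need (b-a)/2^n ≤ 0.01
(5 - (-1))/2^n ≤ 0.01
6/2^n ≤ 0.01
2^n ≥ 600
n ≥ log₂(600) = 9.23
n ≥ 10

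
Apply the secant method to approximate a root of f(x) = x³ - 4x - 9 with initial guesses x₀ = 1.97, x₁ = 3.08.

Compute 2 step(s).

f(x) = x³ - 4x - 9
x₀ = 1.97, x₁ = 3.08

Secant formula: x_{n+1} = x_n - f(x_n)(x_n - x_{n-1})/(f(x_n) - f(x_{n-1}))

Iteration 1:
  f(1.970000) = -9.234627
  f(3.080000) = 7.898112
  x_2 = 3.080000 - 7.898112×(3.080000 - 1.970000)/(7.898112 - (-9.234627))
       = 2.568295
Iteration 2:
  f(3.080000) = 7.898112
  f(2.568295) = -2.332345
  x_3 = 2.568295 - (-2.332345)×(2.568295 - 3.080000)/(-2.332345 - 7.898112)
       = 2.684954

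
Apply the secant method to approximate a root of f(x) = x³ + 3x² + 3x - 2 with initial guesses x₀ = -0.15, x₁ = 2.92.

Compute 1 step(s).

f(x) = x³ + 3x² + 3x - 2
x₀ = -0.15, x₁ = 2.92

Secant formula: x_{n+1} = x_n - f(x_n)(x_n - x_{n-1})/(f(x_n) - f(x_{n-1}))

Iteration 1:
  f(-0.150000) = -2.385875
  f(2.920000) = 57.236288
  x_2 = 2.920000 - 57.236288×(2.920000 - (-0.150000))/(57.236288 - (-2.385875))
       = -0.027149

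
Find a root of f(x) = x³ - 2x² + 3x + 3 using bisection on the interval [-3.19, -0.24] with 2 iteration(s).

f(x) = x³ - 2x² + 3x + 3
Initial interval: [-3.19, -0.24]

Iteration 1:
  c_1 = (-3.190000 + (-0.240000))/2 = -1.715000
  f(c_1) = f(-1.715000) = -13.071651
  f(a) × f(c) ≥ 0, new interval: [-1.715000, -0.240000]
Iteration 2:
  c_2 = (-1.715000 + (-0.240000))/2 = -0.977500
  f(c_2) = f(-0.977500) = -2.777520
  f(a) × f(c) ≥ 0, new interval: [-0.977500, -0.240000]

After 2 iteration(s), the approximation is c_2 = -0.977500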